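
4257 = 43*99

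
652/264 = 163/66=2.47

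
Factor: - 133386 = - 2^1*3^1*11^1*43^1*47^1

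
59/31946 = 59/31946= 0.00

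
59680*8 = 477440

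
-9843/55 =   -  179 +2/55 = - 178.96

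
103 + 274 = 377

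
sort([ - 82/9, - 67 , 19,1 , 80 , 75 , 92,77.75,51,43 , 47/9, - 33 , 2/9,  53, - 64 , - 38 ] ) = [ - 67, - 64,  -  38 ,-33, - 82/9, 2/9, 1 , 47/9, 19, 43,51,53,75, 77.75,80, 92]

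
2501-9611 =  - 7110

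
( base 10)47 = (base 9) 52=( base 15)32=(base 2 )101111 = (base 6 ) 115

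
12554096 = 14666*856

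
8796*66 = 580536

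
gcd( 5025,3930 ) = 15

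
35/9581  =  35/9581 = 0.00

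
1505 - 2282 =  - 777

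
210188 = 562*374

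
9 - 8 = 1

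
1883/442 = 4 + 115/442 = 4.26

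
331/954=331/954 = 0.35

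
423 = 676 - 253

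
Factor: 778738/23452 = 389369/11726=2^( - 1)*11^(-1 )*13^( - 1 )*41^( - 1)*389369^1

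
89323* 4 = 357292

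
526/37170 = 263/18585 =0.01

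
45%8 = 5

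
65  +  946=1011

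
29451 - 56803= - 27352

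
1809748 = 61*29668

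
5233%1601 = 430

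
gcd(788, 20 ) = 4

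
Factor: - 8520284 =-2^2 * 19^1*71^1 *1579^1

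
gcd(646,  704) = 2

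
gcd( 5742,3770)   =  58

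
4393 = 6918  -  2525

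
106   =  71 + 35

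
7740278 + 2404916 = 10145194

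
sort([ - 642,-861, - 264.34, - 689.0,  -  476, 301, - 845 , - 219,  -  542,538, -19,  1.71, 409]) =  [ - 861, - 845,- 689.0, - 642, - 542, -476,-264.34, - 219,  -  19,1.71, 301, 409, 538] 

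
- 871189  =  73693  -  944882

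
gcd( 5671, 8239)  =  107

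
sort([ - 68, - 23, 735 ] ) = [-68 , - 23, 735]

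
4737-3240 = 1497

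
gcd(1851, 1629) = 3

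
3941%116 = 113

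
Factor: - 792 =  - 2^3 * 3^2 * 11^1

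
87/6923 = 87/6923 = 0.01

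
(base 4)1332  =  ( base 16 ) 7e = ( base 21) 60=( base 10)126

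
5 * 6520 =32600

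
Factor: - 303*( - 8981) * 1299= 3^2*7^1*101^1 * 433^1*1283^1 = 3534894657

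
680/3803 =680/3803 = 0.18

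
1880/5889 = 1880/5889 = 0.32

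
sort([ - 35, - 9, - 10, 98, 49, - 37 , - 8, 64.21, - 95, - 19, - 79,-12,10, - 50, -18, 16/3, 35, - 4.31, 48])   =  [ - 95, - 79,  -  50, - 37,-35, - 19, - 18, - 12, - 10 ,-9, - 8  , - 4.31, 16/3,10, 35 , 48, 49, 64.21, 98]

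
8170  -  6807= 1363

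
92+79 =171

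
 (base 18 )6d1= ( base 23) 42H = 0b100010000011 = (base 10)2179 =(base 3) 2222201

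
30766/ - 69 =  -446+ 8/69= - 445.88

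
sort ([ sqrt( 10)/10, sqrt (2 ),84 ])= [ sqrt( 10 )/10,sqrt( 2 ),84 ] 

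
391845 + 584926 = 976771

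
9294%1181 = 1027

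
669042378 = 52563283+616479095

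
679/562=679/562= 1.21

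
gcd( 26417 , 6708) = 1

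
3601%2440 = 1161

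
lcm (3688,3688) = 3688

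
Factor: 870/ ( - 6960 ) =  - 1/8 = - 2^( - 3 ) 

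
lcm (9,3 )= 9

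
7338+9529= 16867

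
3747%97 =61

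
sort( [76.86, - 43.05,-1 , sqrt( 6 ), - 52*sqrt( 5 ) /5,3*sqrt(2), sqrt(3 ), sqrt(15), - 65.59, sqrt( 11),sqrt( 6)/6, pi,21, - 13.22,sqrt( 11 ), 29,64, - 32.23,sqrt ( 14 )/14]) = [ - 65.59, - 43.05,- 32.23, - 52*sqrt( 5)/5, - 13.22, - 1 , sqrt( 14) /14,sqrt ( 6) /6,sqrt( 3 ), sqrt ( 6 ),pi, sqrt ( 11 ), sqrt(11),sqrt(15 ),3*sqrt(2 ),21,  29,64,76.86]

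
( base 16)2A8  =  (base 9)835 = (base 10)680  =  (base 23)16d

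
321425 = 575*559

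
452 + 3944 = 4396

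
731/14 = 52 + 3/14  =  52.21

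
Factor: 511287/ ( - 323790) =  - 679/430 = - 2^(-1)*5^( - 1)*7^1*43^( - 1) * 97^1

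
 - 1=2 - 3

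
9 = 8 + 1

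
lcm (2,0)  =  0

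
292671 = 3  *97557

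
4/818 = 2/409 = 0.00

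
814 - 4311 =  -3497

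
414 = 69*6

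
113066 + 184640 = 297706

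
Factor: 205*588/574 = 2^1*3^1 * 5^1*7^1 = 210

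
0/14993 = 0 = 0.00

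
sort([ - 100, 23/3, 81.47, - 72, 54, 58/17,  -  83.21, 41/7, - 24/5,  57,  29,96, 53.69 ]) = [ -100, - 83.21, - 72, - 24/5,58/17, 41/7, 23/3,29, 53.69, 54,57, 81.47  ,  96]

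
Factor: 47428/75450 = 23714/37725=2^1 *3^(  -  1 )*5^(  -  2)*71^1*167^1*503^( - 1)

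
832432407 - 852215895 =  - 19783488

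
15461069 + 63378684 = 78839753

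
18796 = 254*74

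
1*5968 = 5968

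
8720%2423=1451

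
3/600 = 1/200 = 0.01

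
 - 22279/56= -22279/56 = - 397.84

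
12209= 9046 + 3163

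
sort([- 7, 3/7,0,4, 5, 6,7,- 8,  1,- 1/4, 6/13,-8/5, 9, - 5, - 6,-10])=[ - 10 , - 8,-7, - 6 , - 5, - 8/5, - 1/4,0,  3/7, 6/13,  1, 4,  5, 6,7,9]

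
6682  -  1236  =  5446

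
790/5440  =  79/544  =  0.15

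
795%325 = 145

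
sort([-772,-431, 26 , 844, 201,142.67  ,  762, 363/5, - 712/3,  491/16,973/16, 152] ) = [- 772,  -  431 ,-712/3, 26,491/16, 973/16,  363/5, 142.67, 152,201,762,844 ]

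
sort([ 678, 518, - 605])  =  [ - 605, 518  ,  678]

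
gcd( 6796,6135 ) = 1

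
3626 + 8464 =12090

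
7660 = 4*1915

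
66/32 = 33/16 = 2.06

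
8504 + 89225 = 97729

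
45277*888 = 40205976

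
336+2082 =2418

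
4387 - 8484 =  - 4097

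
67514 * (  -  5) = - 337570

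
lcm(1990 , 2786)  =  13930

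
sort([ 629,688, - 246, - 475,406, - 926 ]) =[ - 926, - 475, - 246,  406,629, 688 ]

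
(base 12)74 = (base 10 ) 88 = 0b1011000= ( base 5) 323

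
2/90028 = 1/45014 = 0.00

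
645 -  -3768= 4413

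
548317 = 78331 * 7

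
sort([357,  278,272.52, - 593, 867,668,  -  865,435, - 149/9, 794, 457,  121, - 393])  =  [ - 865, - 593, - 393,- 149/9,121 , 272.52, 278, 357, 435, 457,  668,  794, 867 ] 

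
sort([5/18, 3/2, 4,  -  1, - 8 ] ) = [ - 8,-1, 5/18, 3/2, 4 ]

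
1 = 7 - 6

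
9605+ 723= 10328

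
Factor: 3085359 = 3^1*83^1*12391^1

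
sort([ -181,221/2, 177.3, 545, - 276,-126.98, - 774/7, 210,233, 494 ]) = [ - 276,-181,-126.98, - 774/7, 221/2, 177.3,210,233 , 494,545 ]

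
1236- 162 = 1074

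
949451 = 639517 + 309934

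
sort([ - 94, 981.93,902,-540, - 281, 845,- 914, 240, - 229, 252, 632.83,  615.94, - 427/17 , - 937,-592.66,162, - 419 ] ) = [ - 937, - 914, - 592.66, - 540, - 419 , - 281, -229, - 94, - 427/17,  162,  240, 252,615.94, 632.83, 845, 902, 981.93] 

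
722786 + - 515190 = 207596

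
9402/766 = 12 + 105/383=12.27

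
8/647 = 8/647  =  0.01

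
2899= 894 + 2005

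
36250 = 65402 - 29152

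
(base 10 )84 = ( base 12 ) 70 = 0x54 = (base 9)103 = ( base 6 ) 220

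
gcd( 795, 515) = 5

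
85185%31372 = 22441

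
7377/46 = 160  +  17/46 = 160.37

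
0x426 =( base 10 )1062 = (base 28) 19q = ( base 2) 10000100110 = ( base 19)2HH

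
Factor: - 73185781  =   - 283^1*258607^1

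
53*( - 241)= - 12773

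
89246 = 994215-904969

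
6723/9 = 747 = 747.00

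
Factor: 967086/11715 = 2^1*3^2*5^( - 1)*11^(-1 )* 71^ (- 1)*17909^1=322362/3905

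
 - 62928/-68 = 15732/17 = 925.41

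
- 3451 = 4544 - 7995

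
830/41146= 415/20573  =  0.02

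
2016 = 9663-7647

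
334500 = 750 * 446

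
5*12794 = 63970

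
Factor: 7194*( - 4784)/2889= - 11472032/963 =- 2^5* 3^( -2 )*11^1*13^1 * 23^1*107^( - 1 )*109^1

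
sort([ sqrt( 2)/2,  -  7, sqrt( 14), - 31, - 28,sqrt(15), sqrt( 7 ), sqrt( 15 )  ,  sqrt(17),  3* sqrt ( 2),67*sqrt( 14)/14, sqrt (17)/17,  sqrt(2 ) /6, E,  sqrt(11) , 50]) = [- 31, - 28,-7,  sqrt( 2)/6, sqrt( 17)/17,  sqrt( 2 )/2,sqrt( 7),  E, sqrt(11 ) , sqrt( 14 ), sqrt(15), sqrt( 15),  sqrt( 17),3 * sqrt( 2),67 * sqrt( 14) /14, 50]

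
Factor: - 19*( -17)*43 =17^1*19^1*43^1 = 13889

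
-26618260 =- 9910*2686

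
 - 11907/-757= 11907/757 = 15.73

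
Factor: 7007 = 7^2*11^1*13^1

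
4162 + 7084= 11246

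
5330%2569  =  192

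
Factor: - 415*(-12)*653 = 3251940  =  2^2*3^1*5^1*83^1*653^1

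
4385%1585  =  1215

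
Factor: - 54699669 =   -  3^2*6077741^1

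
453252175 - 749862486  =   - 296610311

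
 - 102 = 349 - 451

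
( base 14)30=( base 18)26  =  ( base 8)52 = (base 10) 42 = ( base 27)1f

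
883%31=15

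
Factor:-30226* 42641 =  - 2^1 * 7^1*17^1 * 127^1  *42641^1= - 1288866866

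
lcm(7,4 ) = 28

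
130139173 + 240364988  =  370504161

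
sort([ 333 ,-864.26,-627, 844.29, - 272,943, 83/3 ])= [ - 864.26, - 627, - 272, 83/3, 333, 844.29, 943] 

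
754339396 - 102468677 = 651870719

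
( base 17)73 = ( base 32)3q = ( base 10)122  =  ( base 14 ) 8a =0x7A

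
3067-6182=-3115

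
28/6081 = 28/6081 = 0.00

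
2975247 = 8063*369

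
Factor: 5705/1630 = 2^(  -  1 )*7^1=   7/2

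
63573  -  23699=39874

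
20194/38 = 10097/19=531.42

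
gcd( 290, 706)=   2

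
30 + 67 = 97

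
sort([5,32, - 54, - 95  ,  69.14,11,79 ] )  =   [ - 95, - 54,5, 11,32, 69.14,79]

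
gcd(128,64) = 64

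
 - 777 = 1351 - 2128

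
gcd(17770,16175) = 5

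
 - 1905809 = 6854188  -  8759997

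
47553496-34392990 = 13160506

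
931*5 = 4655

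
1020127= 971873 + 48254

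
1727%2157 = 1727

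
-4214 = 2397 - 6611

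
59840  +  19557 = 79397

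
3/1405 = 3/1405 = 0.00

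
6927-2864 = 4063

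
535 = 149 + 386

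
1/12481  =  1/12481 = 0.00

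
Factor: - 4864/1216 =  - 2^2 = - 4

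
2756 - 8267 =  - 5511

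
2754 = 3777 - 1023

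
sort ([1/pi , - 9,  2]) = [ - 9, 1/pi,2 ] 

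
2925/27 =108  +  1/3 = 108.33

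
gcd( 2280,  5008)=8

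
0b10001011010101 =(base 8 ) 21325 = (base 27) c67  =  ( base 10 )8917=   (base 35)79r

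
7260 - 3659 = 3601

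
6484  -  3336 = 3148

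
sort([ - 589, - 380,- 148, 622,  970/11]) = [-589 , - 380,-148,970/11, 622] 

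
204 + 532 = 736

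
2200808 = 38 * 57916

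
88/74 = 44/37 = 1.19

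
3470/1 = 3470 = 3470.00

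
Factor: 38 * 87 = 2^1 * 3^1 * 19^1 * 29^1 = 3306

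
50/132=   25/66 = 0.38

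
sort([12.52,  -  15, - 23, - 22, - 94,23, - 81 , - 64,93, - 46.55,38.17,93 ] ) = [ - 94, - 81, - 64, - 46.55, - 23, -22,-15,  12.52  ,  23, 38.17, 93, 93 ] 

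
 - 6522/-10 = 652+1/5 = 652.20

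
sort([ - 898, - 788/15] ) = [-898, - 788/15]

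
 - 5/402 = -5/402 = - 0.01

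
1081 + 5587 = 6668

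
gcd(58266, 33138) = 18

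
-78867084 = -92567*852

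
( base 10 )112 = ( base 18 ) 64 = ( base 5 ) 422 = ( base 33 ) 3D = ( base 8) 160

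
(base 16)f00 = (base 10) 3840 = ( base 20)9c0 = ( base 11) 2981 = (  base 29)4gc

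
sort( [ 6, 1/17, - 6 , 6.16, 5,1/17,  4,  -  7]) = [  -  7, - 6,1/17,1/17,4 , 5, 6 , 6.16 ]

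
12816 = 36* 356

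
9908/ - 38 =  - 261 + 5/19=- 260.74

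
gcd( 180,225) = 45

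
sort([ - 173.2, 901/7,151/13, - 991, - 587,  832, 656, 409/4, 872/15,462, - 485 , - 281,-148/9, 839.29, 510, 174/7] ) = [ -991,-587, - 485,-281,- 173.2, - 148/9,  151/13,174/7, 872/15,409/4,901/7, 462,510,656, 832, 839.29 ] 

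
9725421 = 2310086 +7415335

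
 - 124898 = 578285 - 703183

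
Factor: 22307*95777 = 11^1 * 8707^1*22307^1 =2136497539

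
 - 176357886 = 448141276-624499162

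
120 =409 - 289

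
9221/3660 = 9221/3660= 2.52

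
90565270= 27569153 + 62996117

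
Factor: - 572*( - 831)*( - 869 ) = -413063508 = - 2^2*3^1*11^2*13^1*79^1*277^1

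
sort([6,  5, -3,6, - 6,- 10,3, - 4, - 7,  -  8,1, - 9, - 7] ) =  [ - 10 ,-9, - 8, - 7,  -  7,-6,  -  4,- 3, 1,3, 5, 6,6]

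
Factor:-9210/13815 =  - 2^1*3^( - 1) = - 2/3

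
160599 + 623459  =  784058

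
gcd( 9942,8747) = 1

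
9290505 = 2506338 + 6784167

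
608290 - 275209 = 333081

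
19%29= 19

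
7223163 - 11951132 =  - 4727969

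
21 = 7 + 14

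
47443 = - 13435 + 60878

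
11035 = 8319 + 2716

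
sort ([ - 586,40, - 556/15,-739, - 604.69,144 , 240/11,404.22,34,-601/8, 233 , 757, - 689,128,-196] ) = [ - 739, - 689,-604.69, - 586,  -  196, - 601/8, - 556/15,240/11,34,40,128,  144,233,404.22,757]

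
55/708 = 55/708 = 0.08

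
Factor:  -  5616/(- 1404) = 4 = 2^2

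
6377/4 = 6377/4 =1594.25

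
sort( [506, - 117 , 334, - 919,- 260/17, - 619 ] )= [ - 919, - 619,-117, - 260/17, 334, 506]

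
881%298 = 285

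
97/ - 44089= - 97/44089 = - 0.00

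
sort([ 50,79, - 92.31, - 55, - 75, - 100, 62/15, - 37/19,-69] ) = [-100, - 92.31, - 75,-69, - 55, - 37/19, 62/15,50, 79]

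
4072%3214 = 858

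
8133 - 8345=-212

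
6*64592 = 387552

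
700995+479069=1180064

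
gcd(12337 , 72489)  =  73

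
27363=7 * 3909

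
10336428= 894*11562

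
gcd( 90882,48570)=6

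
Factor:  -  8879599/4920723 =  - 3^( - 3) * 31^( - 1)*881^1*5879^( - 1 ) * 10079^1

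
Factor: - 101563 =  - 7^1 *11^1 * 1319^1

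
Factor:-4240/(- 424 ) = 10 = 2^1*5^1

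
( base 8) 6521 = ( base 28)49l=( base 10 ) 3409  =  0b110101010001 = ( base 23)6a5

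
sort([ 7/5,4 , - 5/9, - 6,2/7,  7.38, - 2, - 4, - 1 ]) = [ - 6,  -  4, - 2, - 1, - 5/9,2/7,7/5,4,7.38 ] 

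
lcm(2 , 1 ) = 2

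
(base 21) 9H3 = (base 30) 4O9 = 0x10E9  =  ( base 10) 4329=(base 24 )7c9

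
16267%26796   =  16267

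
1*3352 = 3352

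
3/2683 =3/2683 = 0.00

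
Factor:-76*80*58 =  - 2^7*5^1*19^1*29^1=   - 352640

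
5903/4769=1+1134/4769 =1.24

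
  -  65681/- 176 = 5971/16 = 373.19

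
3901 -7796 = -3895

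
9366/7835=9366/7835   =  1.20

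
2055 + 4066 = 6121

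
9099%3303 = 2493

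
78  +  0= 78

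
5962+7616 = 13578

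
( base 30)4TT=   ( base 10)4499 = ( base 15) 14ee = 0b1000110010011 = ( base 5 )120444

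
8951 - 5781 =3170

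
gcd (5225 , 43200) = 25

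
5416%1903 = 1610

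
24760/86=12380/43 = 287.91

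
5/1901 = 5/1901 = 0.00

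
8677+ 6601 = 15278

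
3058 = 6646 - 3588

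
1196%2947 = 1196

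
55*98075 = 5394125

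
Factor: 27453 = 3^1*9151^1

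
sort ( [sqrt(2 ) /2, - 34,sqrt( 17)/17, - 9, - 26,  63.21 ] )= [ - 34,  -  26, - 9, sqrt(17) /17, sqrt ( 2)/2,63.21]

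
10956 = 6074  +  4882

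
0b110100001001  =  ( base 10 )3337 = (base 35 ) 2pc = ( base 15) ec7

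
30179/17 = 30179/17=1775.24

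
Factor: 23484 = 2^2*3^1*19^1*103^1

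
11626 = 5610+6016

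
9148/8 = 2287/2 = 1143.50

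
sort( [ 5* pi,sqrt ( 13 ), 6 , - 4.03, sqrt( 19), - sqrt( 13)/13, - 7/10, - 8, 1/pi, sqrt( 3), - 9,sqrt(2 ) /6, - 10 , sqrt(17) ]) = [ - 10, - 9, - 8, - 4.03, - 7/10, - sqrt( 13) /13,  sqrt( 2) /6,1/pi,sqrt( 3),sqrt( 13),sqrt(17) , sqrt(19),6,5 *pi]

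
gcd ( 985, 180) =5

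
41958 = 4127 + 37831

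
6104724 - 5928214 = 176510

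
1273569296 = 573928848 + 699640448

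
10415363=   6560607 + 3854756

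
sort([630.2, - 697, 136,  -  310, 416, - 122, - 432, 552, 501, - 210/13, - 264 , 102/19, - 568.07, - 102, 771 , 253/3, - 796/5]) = [ -697, - 568.07,  -  432, - 310, -264,-796/5, - 122, - 102, - 210/13, 102/19,  253/3, 136,416,501 , 552, 630.2, 771]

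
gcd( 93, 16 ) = 1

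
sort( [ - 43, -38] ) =[ -43,  -  38] 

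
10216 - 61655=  - 51439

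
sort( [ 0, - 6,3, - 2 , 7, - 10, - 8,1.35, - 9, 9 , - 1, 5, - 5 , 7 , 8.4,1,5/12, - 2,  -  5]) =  [ - 10, - 9,-8,- 6, - 5,  -  5, - 2, - 2, - 1, 0,  5/12, 1,1.35, 3,5,7,  7,8.4,9 ]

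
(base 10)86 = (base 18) 4E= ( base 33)2K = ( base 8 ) 126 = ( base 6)222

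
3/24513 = 1/8171 = 0.00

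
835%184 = 99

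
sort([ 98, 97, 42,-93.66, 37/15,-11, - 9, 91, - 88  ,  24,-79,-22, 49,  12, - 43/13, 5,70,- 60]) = [-93.66 , - 88, - 79, - 60,-22,-11, - 9, - 43/13,37/15, 5, 12,24, 42,  49,70, 91, 97,  98 ] 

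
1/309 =1/309=0.00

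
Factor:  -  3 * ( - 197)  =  3^1 *197^1 = 591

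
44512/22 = 22256/11 = 2023.27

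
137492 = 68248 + 69244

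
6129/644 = 6129/644 = 9.52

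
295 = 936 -641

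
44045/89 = 494 + 79/89 = 494.89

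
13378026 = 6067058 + 7310968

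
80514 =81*994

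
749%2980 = 749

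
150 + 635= 785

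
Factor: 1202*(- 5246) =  - 2^2*43^1*61^1*601^1 = - 6305692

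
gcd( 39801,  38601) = 3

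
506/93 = 5+41/93 = 5.44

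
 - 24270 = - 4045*6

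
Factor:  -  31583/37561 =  - 31583^1 * 37561^( - 1)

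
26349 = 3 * 8783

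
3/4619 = 3/4619=0.00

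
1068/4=267 = 267.00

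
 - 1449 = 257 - 1706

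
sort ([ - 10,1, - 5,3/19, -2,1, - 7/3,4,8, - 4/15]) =[ - 10, - 5, - 7/3, - 2, - 4/15 , 3/19, 1,1 , 4,8] 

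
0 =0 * 246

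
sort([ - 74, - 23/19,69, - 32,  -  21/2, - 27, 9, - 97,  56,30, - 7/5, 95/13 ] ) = [ -97,- 74, - 32,-27, - 21/2,-7/5,  -  23/19,95/13, 9 , 30, 56,69 ]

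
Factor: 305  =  5^1*61^1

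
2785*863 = 2403455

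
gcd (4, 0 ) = 4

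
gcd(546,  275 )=1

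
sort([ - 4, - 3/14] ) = [- 4 , - 3/14 ] 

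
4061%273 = 239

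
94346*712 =67174352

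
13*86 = 1118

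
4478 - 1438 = 3040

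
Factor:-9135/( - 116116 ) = 2^ (-2)*3^2 * 5^1*11^(- 1) * 13^(-1)= 45/572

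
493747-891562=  -397815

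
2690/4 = 1345/2 = 672.50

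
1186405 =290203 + 896202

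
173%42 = 5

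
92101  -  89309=2792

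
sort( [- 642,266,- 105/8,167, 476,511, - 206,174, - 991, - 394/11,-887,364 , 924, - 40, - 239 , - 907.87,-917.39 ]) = [ - 991, - 917.39,- 907.87,-887, - 642,-239, - 206,-40,-394/11, -105/8,167,174 , 266, 364, 476, 511, 924 ]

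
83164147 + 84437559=167601706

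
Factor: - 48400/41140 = -20/17 = - 2^2 * 5^1*17^( - 1) 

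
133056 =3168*42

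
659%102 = 47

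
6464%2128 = 80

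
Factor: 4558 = 2^1*43^1*53^1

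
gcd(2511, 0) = 2511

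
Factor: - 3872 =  - 2^5*11^2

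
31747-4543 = 27204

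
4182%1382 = 36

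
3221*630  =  2029230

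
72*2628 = 189216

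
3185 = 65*49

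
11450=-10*( - 1145) 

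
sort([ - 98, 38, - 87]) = [-98, -87, 38]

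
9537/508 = 18 + 393/508 =18.77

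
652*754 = 491608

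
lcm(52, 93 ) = 4836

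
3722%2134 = 1588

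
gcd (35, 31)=1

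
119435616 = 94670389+24765227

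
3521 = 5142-1621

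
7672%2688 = 2296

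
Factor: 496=2^4 *31^1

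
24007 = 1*24007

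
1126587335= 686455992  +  440131343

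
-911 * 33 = - 30063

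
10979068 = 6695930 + 4283138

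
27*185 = 4995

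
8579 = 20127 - 11548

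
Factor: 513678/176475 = 2^1*5^( - 2)*11^1*13^( - 1)*43^1 = 946/325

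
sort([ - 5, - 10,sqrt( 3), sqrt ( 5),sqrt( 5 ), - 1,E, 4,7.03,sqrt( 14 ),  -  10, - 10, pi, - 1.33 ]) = [ - 10, - 10, - 10, - 5, - 1.33, - 1, sqrt( 3), sqrt( 5), sqrt(5) , E, pi, sqrt(14 ),4,7.03]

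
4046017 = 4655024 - 609007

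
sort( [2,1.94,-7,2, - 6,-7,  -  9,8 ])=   [ - 9,  -  7,-7,  -  6,  1.94,2, 2,8]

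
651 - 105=546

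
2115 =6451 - 4336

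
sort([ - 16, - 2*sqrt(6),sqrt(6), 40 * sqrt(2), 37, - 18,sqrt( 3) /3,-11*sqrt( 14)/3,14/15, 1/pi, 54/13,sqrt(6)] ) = [ - 18, - 16, - 11*sqrt( 14)/3, - 2*sqrt( 6 ),1/pi,  sqrt( 3) /3,14/15,sqrt( 6),sqrt(6),54/13,37, 40*sqrt(2) ] 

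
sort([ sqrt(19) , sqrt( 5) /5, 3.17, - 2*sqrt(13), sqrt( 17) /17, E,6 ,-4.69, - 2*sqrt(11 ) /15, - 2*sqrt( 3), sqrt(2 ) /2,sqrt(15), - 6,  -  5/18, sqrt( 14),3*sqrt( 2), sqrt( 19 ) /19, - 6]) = [ - 2*sqrt( 13), - 6,-6,-4.69, - 2*sqrt( 3) , - 2 *sqrt( 11) /15, - 5/18, sqrt( 19)/19,sqrt( 17)/17, sqrt ( 5) /5,sqrt( 2 ) /2, E, 3.17, sqrt( 14), sqrt( 15), 3 *sqrt( 2 ), sqrt( 19 ), 6]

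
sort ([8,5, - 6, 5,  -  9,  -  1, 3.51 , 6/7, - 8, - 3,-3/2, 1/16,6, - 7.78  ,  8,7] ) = [-9, - 8, - 7.78, -6,-3, - 3/2, - 1, 1/16,6/7, 3.51, 5,5, 6,  7, 8, 8]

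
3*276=828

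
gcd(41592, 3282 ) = 6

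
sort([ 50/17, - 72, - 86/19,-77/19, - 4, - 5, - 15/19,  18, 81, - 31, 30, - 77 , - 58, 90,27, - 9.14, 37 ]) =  [  -  77, - 72, - 58,- 31,-9.14, - 5, - 86/19, - 77/19, - 4, - 15/19,50/17, 18, 27, 30,  37,81, 90] 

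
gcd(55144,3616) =904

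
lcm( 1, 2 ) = 2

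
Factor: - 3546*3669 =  - 13010274 = - 2^1*3^3 *197^1 * 1223^1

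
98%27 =17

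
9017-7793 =1224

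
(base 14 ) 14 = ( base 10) 18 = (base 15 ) 13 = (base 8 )22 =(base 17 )11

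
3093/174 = 1031/58 = 17.78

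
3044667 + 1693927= 4738594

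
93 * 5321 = 494853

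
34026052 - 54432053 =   -  20406001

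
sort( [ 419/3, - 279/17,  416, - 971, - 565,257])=[ - 971, - 565, - 279/17, 419/3,257,  416] 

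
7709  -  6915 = 794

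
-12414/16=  - 776 + 1/8 =-775.88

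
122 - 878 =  - 756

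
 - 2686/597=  - 5 + 299/597 = - 4.50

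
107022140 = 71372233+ 35649907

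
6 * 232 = 1392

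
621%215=191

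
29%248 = 29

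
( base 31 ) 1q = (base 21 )2F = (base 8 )71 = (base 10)57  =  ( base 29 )1s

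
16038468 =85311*188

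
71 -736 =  - 665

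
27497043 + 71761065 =99258108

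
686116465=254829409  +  431287056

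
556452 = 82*6786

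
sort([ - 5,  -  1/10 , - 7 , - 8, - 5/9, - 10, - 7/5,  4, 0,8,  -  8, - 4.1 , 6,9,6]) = [ - 10, - 8, - 8, - 7, - 5, - 4.1, -7/5 , -5/9,-1/10 , 0,4 , 6, 6 , 8, 9 ] 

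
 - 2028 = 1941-3969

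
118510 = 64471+54039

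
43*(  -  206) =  -8858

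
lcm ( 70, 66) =2310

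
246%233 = 13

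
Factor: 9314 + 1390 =10704 = 2^4*3^1*223^1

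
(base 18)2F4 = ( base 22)1jk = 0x39A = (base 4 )32122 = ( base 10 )922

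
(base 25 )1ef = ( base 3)1100200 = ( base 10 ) 990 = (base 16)3DE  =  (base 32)uu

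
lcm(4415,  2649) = 13245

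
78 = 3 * 26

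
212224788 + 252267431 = 464492219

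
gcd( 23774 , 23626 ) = 2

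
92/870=46/435 = 0.11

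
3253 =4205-952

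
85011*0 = 0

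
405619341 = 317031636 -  - 88587705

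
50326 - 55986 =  - 5660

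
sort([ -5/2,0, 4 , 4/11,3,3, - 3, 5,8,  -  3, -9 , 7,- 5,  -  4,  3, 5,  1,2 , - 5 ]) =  [-9, - 5, -5,-4, - 3,-3, - 5/2,  0,4/11,1,  2 , 3 , 3 , 3,4, 5,  5,7, 8 ]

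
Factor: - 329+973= 644=2^2*7^1*23^1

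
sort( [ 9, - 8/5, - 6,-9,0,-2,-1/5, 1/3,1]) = [ - 9,-6, - 2 ,-8/5,-1/5,0,1/3,1,9] 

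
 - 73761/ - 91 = 810 + 51/91 = 810.56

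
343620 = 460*747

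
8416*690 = 5807040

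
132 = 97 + 35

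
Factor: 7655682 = 2^1* 3^1*1275947^1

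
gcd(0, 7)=7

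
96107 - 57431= 38676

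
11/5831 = 11/5831 = 0.00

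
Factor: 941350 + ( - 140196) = 801154 = 2^1* 19^1*29^1*727^1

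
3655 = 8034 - 4379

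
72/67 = 1+5/67 = 1.07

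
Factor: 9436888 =2^3*41^1 * 28771^1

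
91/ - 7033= -1 + 534/541 = -0.01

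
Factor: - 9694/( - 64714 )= 13^( - 1 )*19^( - 1 )*37^1= 37/247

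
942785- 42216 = 900569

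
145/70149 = 145/70149 = 0.00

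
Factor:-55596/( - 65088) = 2^( - 4 )*3^ ( -1 )*41^1 = 41/48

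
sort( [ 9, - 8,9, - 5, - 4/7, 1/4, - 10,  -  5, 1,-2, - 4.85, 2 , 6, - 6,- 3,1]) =[ - 10, - 8, - 6,  -  5, - 5, - 4.85, - 3, - 2, - 4/7,1/4 , 1, 1,2, 6, 9, 9 ]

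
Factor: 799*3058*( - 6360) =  - 2^4* 3^1 * 5^1 * 11^1*17^1 * 47^1* 53^1*139^1 =- 15539655120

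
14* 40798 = 571172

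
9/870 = 3/290  =  0.01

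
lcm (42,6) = 42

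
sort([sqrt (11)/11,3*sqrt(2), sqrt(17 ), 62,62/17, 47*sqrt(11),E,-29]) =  [ - 29,sqrt( 11) /11,E,  62/17, sqrt(17 ), 3 *sqrt(2 ),62, 47*sqrt(11 )]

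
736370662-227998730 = 508371932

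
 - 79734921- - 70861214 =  - 8873707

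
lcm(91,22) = 2002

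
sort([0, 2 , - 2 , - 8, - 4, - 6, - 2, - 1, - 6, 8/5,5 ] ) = [ - 8, - 6, - 6,- 4, - 2, - 2,- 1, 0,8/5,2, 5] 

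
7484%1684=748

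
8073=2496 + 5577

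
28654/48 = 596 + 23/24 = 596.96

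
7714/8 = 3857/4 = 964.25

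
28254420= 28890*978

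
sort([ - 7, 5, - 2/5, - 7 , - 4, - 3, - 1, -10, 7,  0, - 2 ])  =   [ - 10, - 7,-7,- 4,-3 ,-2,-1, - 2/5 , 0 , 5,7]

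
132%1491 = 132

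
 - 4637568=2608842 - 7246410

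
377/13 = 29 = 29.00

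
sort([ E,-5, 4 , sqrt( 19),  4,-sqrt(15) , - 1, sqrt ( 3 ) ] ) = [ - 5, - sqrt( 15), - 1, sqrt( 3),E, 4,4,  sqrt (19)]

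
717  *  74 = 53058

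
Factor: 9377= 9377^1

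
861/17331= 287/5777 = 0.05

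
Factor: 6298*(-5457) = -34368186= - 2^1*3^1*17^1*47^1*67^1*107^1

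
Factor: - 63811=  - 11^1*5801^1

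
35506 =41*866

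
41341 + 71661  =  113002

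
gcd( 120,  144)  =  24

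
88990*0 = 0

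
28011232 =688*40714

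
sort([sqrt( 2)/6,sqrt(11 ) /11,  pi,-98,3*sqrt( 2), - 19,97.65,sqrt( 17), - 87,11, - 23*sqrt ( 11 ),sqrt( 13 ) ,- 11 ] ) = [ - 98,  -  87,-23*sqrt ( 11 ),  -  19,-11,sqrt( 2 )/6,sqrt(11 )/11,pi,sqrt( 13),sqrt( 17 ),3 *sqrt(2),11, 97.65 ]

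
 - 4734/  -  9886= 2367/4943= 0.48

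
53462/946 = 26731/473 = 56.51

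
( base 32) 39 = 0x69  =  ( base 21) 50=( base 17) 63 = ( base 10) 105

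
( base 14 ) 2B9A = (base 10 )7780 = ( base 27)AI4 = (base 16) 1e64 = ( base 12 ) 4604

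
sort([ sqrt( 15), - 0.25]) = [ - 0.25 , sqrt( 15)] 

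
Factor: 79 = 79^1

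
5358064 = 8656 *619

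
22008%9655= 2698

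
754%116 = 58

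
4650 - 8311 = -3661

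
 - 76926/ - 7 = 76926/7 = 10989.43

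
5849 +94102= 99951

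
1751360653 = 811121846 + 940238807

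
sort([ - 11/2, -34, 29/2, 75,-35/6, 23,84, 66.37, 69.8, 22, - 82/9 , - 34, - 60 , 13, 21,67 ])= [ - 60,-34, - 34, - 82/9, - 35/6, -11/2, 13,29/2,  21,22,  23,66.37,67,69.8 , 75, 84] 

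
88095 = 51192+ 36903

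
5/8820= 1/1764 = 0.00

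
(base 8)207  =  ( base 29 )4j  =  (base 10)135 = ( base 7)252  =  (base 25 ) 5a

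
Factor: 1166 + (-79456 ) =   -  78290 = -2^1*5^1*7829^1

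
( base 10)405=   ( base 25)G5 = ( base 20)105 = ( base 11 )339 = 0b110010101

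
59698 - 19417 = 40281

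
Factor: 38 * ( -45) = -2^1*3^2*5^1*19^1 = - 1710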